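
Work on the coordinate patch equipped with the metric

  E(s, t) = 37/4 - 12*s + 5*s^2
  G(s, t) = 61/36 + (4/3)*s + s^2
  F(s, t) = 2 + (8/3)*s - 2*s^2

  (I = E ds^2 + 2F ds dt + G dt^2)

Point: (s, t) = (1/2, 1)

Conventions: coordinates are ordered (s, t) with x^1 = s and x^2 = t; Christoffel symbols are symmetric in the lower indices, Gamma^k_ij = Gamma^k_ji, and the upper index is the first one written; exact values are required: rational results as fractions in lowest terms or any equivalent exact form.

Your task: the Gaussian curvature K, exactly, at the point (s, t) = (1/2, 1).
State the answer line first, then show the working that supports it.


Answer: K = -3390/4489

E = 9/2, F = 17/6, G = 47/18, EG - F^2 = 67/18 at the point
E_s = -7, E_t = 0, F_s = 2/3, F_t = 0, G_s = 7/3, G_t = 0
E_tt = 0, F_st = 0, G_ss = 2
Compute both Brioschi determinants and normalise by (EG - F^2)^2.
M1 = [[-E_tt/2 + F_st - G_ss/2, E_s/2, F_s - E_t/2], [F_t - G_s/2, E, F], [G_t/2, F, G]] = [[-1, -7/2, 2/3], [-7/6, 9/2, 17/6], [0, 17/6, 47/18]]; det M1 = -3583/216
M2 = [[0, E_t/2, G_s/2], [E_t/2, E, F], [G_s/2, F, G]] = [[0, 0, 7/6], [0, 9/2, 17/6], [7/6, 17/6, 47/18]]; det M2 = -49/8
det M1 - det M2 = -565/54; K = -565/54 / (67/18)^2 = -3390/4489


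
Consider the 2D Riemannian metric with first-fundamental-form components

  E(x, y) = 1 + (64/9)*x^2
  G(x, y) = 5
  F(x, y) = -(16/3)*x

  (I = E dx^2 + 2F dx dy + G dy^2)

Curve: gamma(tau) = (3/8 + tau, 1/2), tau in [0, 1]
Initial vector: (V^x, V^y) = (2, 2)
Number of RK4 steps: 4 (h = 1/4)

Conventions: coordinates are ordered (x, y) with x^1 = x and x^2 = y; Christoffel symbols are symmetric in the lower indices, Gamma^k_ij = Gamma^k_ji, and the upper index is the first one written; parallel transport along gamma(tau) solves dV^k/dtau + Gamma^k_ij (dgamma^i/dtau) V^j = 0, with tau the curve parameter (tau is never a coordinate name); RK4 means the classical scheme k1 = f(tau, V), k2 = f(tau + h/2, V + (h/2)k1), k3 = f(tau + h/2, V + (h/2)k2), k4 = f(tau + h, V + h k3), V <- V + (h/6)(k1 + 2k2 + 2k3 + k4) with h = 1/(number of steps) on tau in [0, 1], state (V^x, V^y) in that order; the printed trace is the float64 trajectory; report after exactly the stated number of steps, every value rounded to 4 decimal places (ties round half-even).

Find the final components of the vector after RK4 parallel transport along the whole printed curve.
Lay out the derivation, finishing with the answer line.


gamma'(tau) = (1, 0); f(tau, V)^k = -Gamma^k_ij(gamma(tau)) gamma'^i(tau) V^j; h = 1/4; intermediate values shown to 6 dp
curve data and Christoffel symbols at the stage parameters:
  tau = 0.000000: gamma = (0.375000, 0.500000), gamma' = (1.000000, 0.000000); Gamma_xxx = 0.444444, Gamma_xxy = 0.000000, Gamma_xyy = 0.000000, Gamma_yxx = -0.888889, Gamma_yxy = 0.000000, Gamma_yyy = 0.000000
  tau = 0.125000: gamma = (0.500000, 0.500000), gamma' = (1.000000, 0.000000); Gamma_xxx = 0.524590, Gamma_xxy = 0.000000, Gamma_xyy = 0.000000, Gamma_yxx = -0.786885, Gamma_yxy = 0.000000, Gamma_yyy = 0.000000
  tau = 0.250000: gamma = (0.625000, 0.500000), gamma' = (1.000000, 0.000000); Gamma_xxx = 0.571429, Gamma_xxy = 0.000000, Gamma_xyy = 0.000000, Gamma_yxx = -0.685714, Gamma_yxy = 0.000000, Gamma_yyy = 0.000000
  tau = 0.375000: gamma = (0.750000, 0.500000), gamma' = (1.000000, 0.000000); Gamma_xxx = 0.592593, Gamma_xxy = 0.000000, Gamma_xyy = 0.000000, Gamma_yxx = -0.592593, Gamma_yxy = 0.000000, Gamma_yyy = 0.000000
  tau = 0.500000: gamma = (0.875000, 0.500000), gamma' = (1.000000, 0.000000); Gamma_xxx = 0.595745, Gamma_xxy = 0.000000, Gamma_xyy = 0.000000, Gamma_yxx = -0.510638, Gamma_yxy = 0.000000, Gamma_yyy = 0.000000
  tau = 0.625000: gamma = (1.000000, 0.500000), gamma' = (1.000000, 0.000000); Gamma_xxx = 0.587156, Gamma_xxy = 0.000000, Gamma_xyy = 0.000000, Gamma_yxx = -0.440367, Gamma_yxy = 0.000000, Gamma_yyy = 0.000000
  tau = 0.750000: gamma = (1.125000, 0.500000), gamma' = (1.000000, 0.000000); Gamma_xxx = 0.571429, Gamma_xxy = 0.000000, Gamma_xyy = 0.000000, Gamma_yxx = -0.380952, Gamma_yxy = 0.000000, Gamma_yyy = 0.000000
  tau = 0.875000: gamma = (1.250000, 0.500000), gamma' = (1.000000, 0.000000); Gamma_xxx = 0.551724, Gamma_xxy = 0.000000, Gamma_xyy = 0.000000, Gamma_yxx = -0.331034, Gamma_yxy = 0.000000, Gamma_yyy = 0.000000
  tau = 1.000000: gamma = (1.375000, 0.500000), gamma' = (1.000000, 0.000000); Gamma_xxx = 0.530120, Gamma_xxy = 0.000000, Gamma_xyy = 0.000000, Gamma_yxx = -0.289157, Gamma_yxy = 0.000000, Gamma_yyy = 0.000000
step 0: V^x = 2.0000, V^y = 2.0000
step 1: k1 = (-0.888889, 1.777778), k2 = (-0.990893, 1.486339), k3 = (-0.984204, 1.476306), k4 = (-1.002257, 1.202708); V <- V + (h/6)(k1 + 2k2 + 2k3 + k4): V^x = 1.7566, V^y = 2.3711
step 2: k1 = (-1.003778, 1.204533), k2 = (-0.966601, 0.966601), k3 = (-0.969355, 0.969355), k4 = (-0.902120, 0.773245); V <- V + (h/6)(k1 + 2k2 + 2k3 + k4): V^x = 1.5159, V^y = 2.6148
step 3: k1 = (-0.903071, 0.774061), k2 = (-0.823771, 0.617828), k3 = (-0.829591, 0.622193), k4 = (-0.747698, 0.498465); V <- V + (h/6)(k1 + 2k2 + 2k3 + k4): V^x = 1.3093, V^y = 2.7712
step 4: k1 = (-0.748175, 0.498784), k2 = (-0.670778, 0.402467), k3 = (-0.676116, 0.405669), k4 = (-0.604485, 0.329719); V <- V + (h/6)(k1 + 2k2 + 2k3 + k4): V^x = 1.1407, V^y = 2.8730

Answer: V^x = 1.1407, V^y = 2.8730


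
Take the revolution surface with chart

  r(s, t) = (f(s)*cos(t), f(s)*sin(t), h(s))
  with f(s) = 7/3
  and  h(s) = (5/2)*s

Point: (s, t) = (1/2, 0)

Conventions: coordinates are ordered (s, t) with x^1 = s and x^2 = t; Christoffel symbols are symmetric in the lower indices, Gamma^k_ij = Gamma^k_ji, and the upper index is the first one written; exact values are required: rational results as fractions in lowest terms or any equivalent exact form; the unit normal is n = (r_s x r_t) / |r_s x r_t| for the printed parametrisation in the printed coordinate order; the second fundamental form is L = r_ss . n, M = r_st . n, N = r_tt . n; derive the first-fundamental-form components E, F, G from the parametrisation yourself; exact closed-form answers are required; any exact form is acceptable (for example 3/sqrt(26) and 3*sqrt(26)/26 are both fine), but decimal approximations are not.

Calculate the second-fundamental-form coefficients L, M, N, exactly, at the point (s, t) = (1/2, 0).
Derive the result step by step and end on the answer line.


f = 7/3, f' = 0, f'' = 0, h' = 5/2, h'' = 0
E = 25/4, F = 0, G = 49/9; answer radicand W^2 = 25/4
unnormalised second-form numerators: l = 0, m = 0, n = 35/6; L = l/sqrt(25/4), and similarly M = m/sqrt(W^2), N = n/sqrt(W^2)

Answer: L = 0, M = 0, N = 7/3


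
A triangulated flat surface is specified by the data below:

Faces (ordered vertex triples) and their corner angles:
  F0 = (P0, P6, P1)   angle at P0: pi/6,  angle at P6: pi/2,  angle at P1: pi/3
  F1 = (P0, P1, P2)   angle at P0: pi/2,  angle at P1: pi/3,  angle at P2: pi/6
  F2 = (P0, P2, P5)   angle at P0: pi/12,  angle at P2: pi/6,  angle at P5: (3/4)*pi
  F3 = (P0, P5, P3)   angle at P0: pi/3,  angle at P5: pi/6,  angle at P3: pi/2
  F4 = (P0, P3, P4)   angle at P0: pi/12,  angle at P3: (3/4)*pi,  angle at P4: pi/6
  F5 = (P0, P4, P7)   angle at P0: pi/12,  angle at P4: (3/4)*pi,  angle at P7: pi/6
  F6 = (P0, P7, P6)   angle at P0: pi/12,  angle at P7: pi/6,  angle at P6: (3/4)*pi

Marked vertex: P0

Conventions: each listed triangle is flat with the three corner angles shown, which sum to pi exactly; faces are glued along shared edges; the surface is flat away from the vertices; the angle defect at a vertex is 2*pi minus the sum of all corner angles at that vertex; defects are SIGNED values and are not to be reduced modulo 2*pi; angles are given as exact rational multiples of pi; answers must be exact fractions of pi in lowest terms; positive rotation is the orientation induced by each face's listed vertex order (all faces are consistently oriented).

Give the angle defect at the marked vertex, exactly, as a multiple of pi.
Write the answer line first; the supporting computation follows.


Answer: defect(P0) = (2/3)*pi

Sum of corner angles at P0: (4/3)*pi
defect = 2*pi - (4/3)*pi


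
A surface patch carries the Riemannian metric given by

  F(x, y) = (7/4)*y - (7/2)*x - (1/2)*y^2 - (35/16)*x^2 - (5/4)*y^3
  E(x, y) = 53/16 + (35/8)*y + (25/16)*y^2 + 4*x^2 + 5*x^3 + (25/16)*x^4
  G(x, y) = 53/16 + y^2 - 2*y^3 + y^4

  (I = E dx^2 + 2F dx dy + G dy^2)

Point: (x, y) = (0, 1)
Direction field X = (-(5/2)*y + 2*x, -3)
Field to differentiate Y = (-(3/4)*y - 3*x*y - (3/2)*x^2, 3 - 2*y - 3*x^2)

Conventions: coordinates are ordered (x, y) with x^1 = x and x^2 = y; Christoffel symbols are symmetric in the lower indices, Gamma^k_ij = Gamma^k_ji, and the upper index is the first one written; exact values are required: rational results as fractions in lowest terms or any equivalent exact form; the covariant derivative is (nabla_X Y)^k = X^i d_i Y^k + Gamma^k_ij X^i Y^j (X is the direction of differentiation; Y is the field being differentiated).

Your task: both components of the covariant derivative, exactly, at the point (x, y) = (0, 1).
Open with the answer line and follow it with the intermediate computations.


Answer: (nabla_X Y)^x = 393/37, (nabla_X Y)^y = 201/106

E = 37/4, F = 0, G = 53/16 at the point
E_x = 0, E_y = 15/2, F_x = -7/2, F_y = -3, G_x = 0, G_y = 0
EG - F^2 = 1961/64;  g^inv = (64/1961) * [[53/16, 0], [0, 37/4]]
first-kind symbols [ij,l] = (1/2)(d_i g_jl + d_j g_il - d_l g_ij): [xx,x] = E_x/2 = 0, [xx,y] = F_x - E_y/2 = -29/4, [xy,x] = E_y/2 = 15/4, [xy,y] = G_x/2 = 0, [yy,x] = F_y - G_x/2 = -3, [yy,y] = G_y/2 = 0
Gamma^x_ij = (G*[ij,x] - F*[ij,y])/(EG - F^2), Gamma^y_ij = (E*[ij,y] - F*[ij,x])/(EG - F^2)
Gamma_xxx = 0, Gamma_xxy = 15/37, Gamma_xyy = -12/37, Gamma_yxx = -116/53, Gamma_yxy = 0, Gamma_yyy = 0
X = (-5/2, -3), Y = (-3/4, 1) at the point


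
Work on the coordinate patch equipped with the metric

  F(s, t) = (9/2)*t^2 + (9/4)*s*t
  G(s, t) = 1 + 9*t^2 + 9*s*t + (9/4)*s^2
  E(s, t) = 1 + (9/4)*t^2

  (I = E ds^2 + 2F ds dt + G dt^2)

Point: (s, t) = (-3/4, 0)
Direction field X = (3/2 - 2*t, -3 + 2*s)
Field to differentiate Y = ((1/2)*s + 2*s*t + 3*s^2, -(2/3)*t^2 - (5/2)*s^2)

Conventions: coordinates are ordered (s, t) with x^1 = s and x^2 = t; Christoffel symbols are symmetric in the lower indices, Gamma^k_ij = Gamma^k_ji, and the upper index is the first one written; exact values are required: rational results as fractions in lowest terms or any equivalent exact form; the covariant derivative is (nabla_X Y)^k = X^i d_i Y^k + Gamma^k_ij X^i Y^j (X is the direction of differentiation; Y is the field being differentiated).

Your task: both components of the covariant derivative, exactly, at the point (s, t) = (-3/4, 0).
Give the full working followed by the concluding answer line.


E = 1, F = 0, G = 145/64 at the point
E_s = 0, E_t = 0, F_s = 0, F_t = -27/16, G_s = -27/8, G_t = -27/4
EG - F^2 = 145/64;  g^inv = (64/145) * [[145/64, 0], [0, 1]]
first-kind symbols [ij,l] = (1/2)(d_i g_jl + d_j g_il - d_l g_ij): [ss,s] = E_s/2 = 0, [ss,t] = F_s - E_t/2 = 0, [st,s] = E_t/2 = 0, [st,t] = G_s/2 = -27/16, [tt,s] = F_t - G_s/2 = 0, [tt,t] = G_t/2 = -27/8
Gamma^s_ij = (G*[ij,s] - F*[ij,t])/(EG - F^2), Gamma^t_ij = (E*[ij,t] - F*[ij,s])/(EG - F^2)
Gamma_sss = 0, Gamma_sst = 0, Gamma_stt = 0, Gamma_tss = 0, Gamma_tst = -108/145, Gamma_ttt = -216/145
X = (3/2, -9/2), Y = (21/16, -45/32) at the point

Answer: (nabla_X Y)^s = 3/4, (nabla_X Y)^t = 5031/2320


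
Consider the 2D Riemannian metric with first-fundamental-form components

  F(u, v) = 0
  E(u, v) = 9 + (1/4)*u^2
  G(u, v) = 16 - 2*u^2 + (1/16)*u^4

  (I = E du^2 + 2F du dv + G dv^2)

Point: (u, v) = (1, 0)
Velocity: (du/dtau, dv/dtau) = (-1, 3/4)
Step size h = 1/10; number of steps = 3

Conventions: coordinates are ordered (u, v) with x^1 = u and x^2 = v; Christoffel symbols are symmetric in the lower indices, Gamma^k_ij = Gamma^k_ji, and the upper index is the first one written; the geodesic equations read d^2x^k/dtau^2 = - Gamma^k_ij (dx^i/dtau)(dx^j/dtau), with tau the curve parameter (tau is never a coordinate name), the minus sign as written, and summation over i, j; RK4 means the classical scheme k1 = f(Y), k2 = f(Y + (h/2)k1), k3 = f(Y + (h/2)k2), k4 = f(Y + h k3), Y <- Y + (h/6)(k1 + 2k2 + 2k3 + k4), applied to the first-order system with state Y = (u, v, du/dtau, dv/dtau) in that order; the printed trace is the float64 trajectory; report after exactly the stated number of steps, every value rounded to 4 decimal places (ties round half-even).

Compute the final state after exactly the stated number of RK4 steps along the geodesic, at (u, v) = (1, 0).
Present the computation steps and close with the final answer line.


f(Y) = (du/dtau, dv/dtau, -Gamma^u_ij Y'^i Y'^j, -Gamma^v_ij Y'^i Y'^j) with the Gammas evaluated at the stage position; h = 0.100000; intermediate values shown to 6 dp
step 0: u = 1.0000, v = 0.0000, du/dtau = -1.0000, dv/dtau = 0.7500
step 1:
  k1: at (u, v) = (1.000000, 0.000000), (du/dtau, dv/dtau) = (-1.000000, 0.750000); Gamma_uuu = 0.027027, Gamma_uuv = 0.000000, Gamma_uvv = 0.202703, Gamma_vuu = 0.000000, Gamma_vuv = -0.133333, Gamma_vvv = 0.000000; k1 = (-1.000000, 0.750000, -0.141047, -0.200000)
  k2: at (u, v) = (0.950000, 0.037500), (du/dtau, dv/dtau) = (-1.007052, 0.740000); Gamma_uuu = 0.025744, Gamma_uuv = 0.000000, Gamma_uvv = 0.194331, Gamma_vuu = 0.000000, Gamma_vuv = -0.125849, Gamma_vvv = 0.000000; k2 = (-1.007052, 0.740000, -0.132524, -0.187570)
  k3: at (u, v) = (0.949647, 0.037000), (du/dtau, dv/dtau) = (-1.006626, 0.740622); Gamma_uuu = 0.025734, Gamma_uuv = 0.000000, Gamma_uvv = 0.194271, Gamma_vuu = 0.000000, Gamma_vuv = -0.125796, Gamma_vvv = 0.000000; k3 = (-1.006626, 0.740622, -0.132638, -0.187570)
  k4: at (u, v) = (0.899337, 0.074062), (du/dtau, dv/dtau) = (-1.013264, 0.731243); Gamma_uuu = 0.024433, Gamma_uuv = 0.000000, Gamma_uvv = 0.185581, Gamma_vuu = 0.000000, Gamma_vuv = -0.118402, Gamma_vvv = 0.000000; k4 = (-1.013264, 0.731243, -0.124318, -0.175459)
  Y <- Y + (h/6)(k1 + 2k2 + 2k3 + k4): u = 0.8993, v = 0.0740, du/dtau = -1.0133, dv/dtau = 0.7312
step 2:
  k1: at (u, v) = (0.899323, 0.074041), (du/dtau, dv/dtau) = (-1.013261, 0.731238); Gamma_uuu = 0.024432, Gamma_uuv = 0.000000, Gamma_uvv = 0.185578, Gamma_vuu = 0.000000, Gamma_vuv = -0.118400, Gamma_vvv = 0.000000; k1 = (-1.013261, 0.731238, -0.124315, -0.175454)
  k2: at (u, v) = (0.848660, 0.110603), (du/dtau, dv/dtau) = (-1.019477, 0.722465); Gamma_uuu = 0.023112, Gamma_uuv = 0.000000, Gamma_uvv = 0.176569, Gamma_vuu = 0.000000, Gamma_vuv = -0.111083, Gamma_vvv = 0.000000; k2 = (-1.019477, 0.722465, -0.116182, -0.163633)
  k3: at (u, v) = (0.848349, 0.110165), (du/dtau, dv/dtau) = (-1.019071, 0.723056); Gamma_uuu = 0.023103, Gamma_uuv = 0.000000, Gamma_uvv = 0.176513, Gamma_vuu = 0.000000, Gamma_vuv = -0.111038, Gamma_vvv = 0.000000; k3 = (-1.019071, 0.723056, -0.116276, -0.163636)
  k4: at (u, v) = (0.797416, 0.146347), (du/dtau, dv/dtau) = (-1.024889, 0.714874); Gamma_uuu = 0.021766, Gamma_uuv = 0.000000, Gamma_uvv = 0.167208, Gamma_vuu = 0.000000, Gamma_vuv = -0.103802, Gamma_vvv = 0.000000; k4 = (-1.024889, 0.714874, -0.108314, -0.152105)
  Y <- Y + (h/6)(k1 + 2k2 + 2k3 + k4): u = 0.7974, v = 0.1463, du/dtau = -1.0249, dv/dtau = 0.7149
step 3:
  k1: at (u, v) = (0.797402, 0.146327), (du/dtau, dv/dtau) = (-1.024887, 0.714869); Gamma_uuu = 0.021766, Gamma_uuv = 0.000000, Gamma_uvv = 0.167205, Gamma_vuu = 0.000000, Gamma_vuv = -0.103800, Gamma_vvv = 0.000000; k1 = (-1.024887, 0.714869, -0.108311, -0.152101)
  k2: at (u, v) = (0.746158, 0.182071), (du/dtau, dv/dtau) = (-1.030303, 0.707264); Gamma_uuu = 0.020411, Gamma_uuv = 0.000000, Gamma_uvv = 0.157606, Gamma_vuu = 0.000000, Gamma_vuv = -0.096632, Gamma_vvv = 0.000000; k2 = (-1.030303, 0.707264, -0.100505, -0.140831)
  k3: at (u, v) = (0.745887, 0.181691), (du/dtau, dv/dtau) = (-1.029912, 0.707828); Gamma_uuu = 0.020404, Gamma_uuv = 0.000000, Gamma_uvv = 0.157554, Gamma_vuu = 0.000000, Gamma_vuv = -0.096595, Gamma_vvv = 0.000000; k3 = (-1.029912, 0.707828, -0.100581, -0.140835)
  k4: at (u, v) = (0.694411, 0.217110), (du/dtau, dv/dtau) = (-1.034945, 0.700786); Gamma_uuu = 0.019034, Gamma_uuv = 0.000000, Gamma_uvv = 0.147685, Gamma_vuu = 0.000000, Gamma_vuv = -0.089499, Gamma_vvv = 0.000000; k4 = (-1.034945, 0.700786, -0.092916, -0.129822)
  Y <- Y + (h/6)(k1 + 2k2 + 2k3 + k4): u = 0.6944, v = 0.2171, du/dtau = -1.0349, dv/dtau = 0.7008

Answer: u = 0.6944, v = 0.2171, du/dtau = -1.0349, dv/dtau = 0.7008


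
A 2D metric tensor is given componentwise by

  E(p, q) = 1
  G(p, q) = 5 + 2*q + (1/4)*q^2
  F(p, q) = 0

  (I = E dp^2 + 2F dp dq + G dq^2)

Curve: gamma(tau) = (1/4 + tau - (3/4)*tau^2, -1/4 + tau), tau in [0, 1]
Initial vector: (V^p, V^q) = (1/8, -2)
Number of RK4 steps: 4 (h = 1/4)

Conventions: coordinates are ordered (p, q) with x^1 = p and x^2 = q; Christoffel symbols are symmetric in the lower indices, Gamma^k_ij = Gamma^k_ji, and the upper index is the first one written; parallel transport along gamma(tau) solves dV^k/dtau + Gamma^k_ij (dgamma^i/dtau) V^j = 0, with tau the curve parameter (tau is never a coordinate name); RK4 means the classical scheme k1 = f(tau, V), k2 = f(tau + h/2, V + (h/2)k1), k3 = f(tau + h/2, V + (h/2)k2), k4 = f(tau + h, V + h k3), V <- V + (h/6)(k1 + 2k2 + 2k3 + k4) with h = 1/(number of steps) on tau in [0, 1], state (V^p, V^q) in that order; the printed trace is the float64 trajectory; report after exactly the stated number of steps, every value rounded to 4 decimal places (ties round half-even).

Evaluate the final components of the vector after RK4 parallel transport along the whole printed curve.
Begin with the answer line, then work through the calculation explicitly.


Answer: V^p = 0.1250, V^q = -1.6492

gamma'(tau) = (1 - (3/2)*tau, 1); f(tau, V)^k = -Gamma^k_ij(gamma(tau)) gamma'^i(tau) V^j; h = 1/4; intermediate values shown to 6 dp
curve data and Christoffel symbols at the stage parameters:
  tau = 0.000000: gamma = (0.250000, -0.250000), gamma' = (1.000000, 1.000000); Gamma_ppp = 0.000000, Gamma_ppq = 0.000000, Gamma_pqq = 0.000000, Gamma_qpp = 0.000000, Gamma_qpq = 0.000000, Gamma_qqq = 0.207612
  tau = 0.125000: gamma = (0.363281, -0.125000), gamma' = (0.812500, 1.000000); Gamma_ppp = 0.000000, Gamma_ppq = 0.000000, Gamma_pqq = 0.000000, Gamma_qpp = 0.000000, Gamma_qpq = 0.000000, Gamma_qqq = 0.203780
  tau = 0.250000: gamma = (0.453125, 0.000000), gamma' = (0.625000, 1.000000); Gamma_ppp = 0.000000, Gamma_ppq = 0.000000, Gamma_pqq = 0.000000, Gamma_qpp = 0.000000, Gamma_qpq = 0.000000, Gamma_qqq = 0.200000
  tau = 0.375000: gamma = (0.519531, 0.125000), gamma' = (0.437500, 1.000000); Gamma_ppp = 0.000000, Gamma_ppq = 0.000000, Gamma_pqq = 0.000000, Gamma_qpp = 0.000000, Gamma_qpq = 0.000000, Gamma_qqq = 0.196283
  tau = 0.500000: gamma = (0.562500, 0.250000), gamma' = (0.250000, 1.000000); Gamma_ppp = 0.000000, Gamma_ppq = 0.000000, Gamma_pqq = 0.000000, Gamma_qpp = 0.000000, Gamma_qpq = 0.000000, Gamma_qqq = 0.192635
  tau = 0.625000: gamma = (0.582031, 0.375000), gamma' = (0.062500, 1.000000); Gamma_ppp = 0.000000, Gamma_ppq = 0.000000, Gamma_pqq = 0.000000, Gamma_qpp = 0.000000, Gamma_qpq = 0.000000, Gamma_qqq = 0.189061
  tau = 0.750000: gamma = (0.578125, 0.500000), gamma' = (-0.125000, 1.000000); Gamma_ppp = 0.000000, Gamma_ppq = 0.000000, Gamma_pqq = 0.000000, Gamma_qpp = 0.000000, Gamma_qpq = 0.000000, Gamma_qqq = 0.185567
  tau = 0.875000: gamma = (0.550781, 0.625000), gamma' = (-0.312500, 1.000000); Gamma_ppp = 0.000000, Gamma_ppq = 0.000000, Gamma_pqq = 0.000000, Gamma_qpp = 0.000000, Gamma_qpq = 0.000000, Gamma_qqq = 0.182154
  tau = 1.000000: gamma = (0.500000, 0.750000), gamma' = (-0.500000, 1.000000); Gamma_ppp = 0.000000, Gamma_ppq = 0.000000, Gamma_pqq = 0.000000, Gamma_qpp = 0.000000, Gamma_qpq = 0.000000, Gamma_qqq = 0.178824
step 0: V^p = 0.1250, V^q = -2.0000
step 1: k1 = (0.000000, 0.415225), k2 = (0.000000, 0.396983), k3 = (0.000000, 0.397447), k4 = (0.000000, 0.380128); V <- V + (h/6)(k1 + 2k2 + 2k3 + k4): V^p = 0.1250, V^q = -1.9007
step 2: k1 = (0.000000, 0.380132), k2 = (0.000000, 0.363739), k3 = (0.000000, 0.364141), k4 = (0.000000, 0.348596); V <- V + (h/6)(k1 + 2k2 + 2k3 + k4): V^p = 0.1250, V^q = -1.8096
step 3: k1 = (0.000000, 0.348599), k2 = (0.000000, 0.333894), k3 = (0.000000, 0.334242), k4 = (0.000000, 0.320303); V <- V + (h/6)(k1 + 2k2 + 2k3 + k4): V^p = 0.1250, V^q = -1.7261
step 4: k1 = (0.000000, 0.320305), k2 = (0.000000, 0.307121), k3 = (0.000000, 0.307421), k4 = (0.000000, 0.294922); V <- V + (h/6)(k1 + 2k2 + 2k3 + k4): V^p = 0.1250, V^q = -1.6492


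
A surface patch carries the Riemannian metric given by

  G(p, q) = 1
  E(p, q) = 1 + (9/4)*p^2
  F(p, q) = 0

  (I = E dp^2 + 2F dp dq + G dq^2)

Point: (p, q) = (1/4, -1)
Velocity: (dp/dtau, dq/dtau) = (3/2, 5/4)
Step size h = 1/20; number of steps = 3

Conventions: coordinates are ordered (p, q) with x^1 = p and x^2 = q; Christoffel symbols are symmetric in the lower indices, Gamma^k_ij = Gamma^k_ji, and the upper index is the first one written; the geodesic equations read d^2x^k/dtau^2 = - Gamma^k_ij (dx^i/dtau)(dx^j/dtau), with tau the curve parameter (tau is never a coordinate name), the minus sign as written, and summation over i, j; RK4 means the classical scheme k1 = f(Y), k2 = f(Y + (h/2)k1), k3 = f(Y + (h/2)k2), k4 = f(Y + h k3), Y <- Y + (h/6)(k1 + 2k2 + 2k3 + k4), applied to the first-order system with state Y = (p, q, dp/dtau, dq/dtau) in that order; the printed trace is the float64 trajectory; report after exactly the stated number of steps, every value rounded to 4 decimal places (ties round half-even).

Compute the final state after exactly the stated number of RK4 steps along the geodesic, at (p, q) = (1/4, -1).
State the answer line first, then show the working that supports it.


Answer: p = 0.4615, q = -0.8125, dp/dtau = 1.3172, dq/dtau = 1.2500

f(Y) = (dp/dtau, dq/dtau, -Gamma^p_ij Y'^i Y'^j, -Gamma^q_ij Y'^i Y'^j) with the Gammas evaluated at the stage position; h = 0.050000; intermediate values shown to 6 dp
step 0: p = 0.2500, q = -1.0000, dp/dtau = 1.5000, dq/dtau = 1.2500
step 1:
  k1: at (p, q) = (0.250000, -1.000000), (dp/dtau, dq/dtau) = (1.500000, 1.250000); Gamma_ppp = 0.493151, Gamma_ppq = 0.000000, Gamma_pqq = 0.000000, Gamma_qpp = 0.000000, Gamma_qpq = 0.000000, Gamma_qqq = 0.000000; k1 = (1.500000, 1.250000, -1.109589, 0.000000)
  k2: at (p, q) = (0.287500, -0.968750), (dp/dtau, dq/dtau) = (1.472260, 1.250000); Gamma_ppp = 0.545437, Gamma_ppq = 0.000000, Gamma_pqq = 0.000000, Gamma_qpp = 0.000000, Gamma_qpq = 0.000000, Gamma_qqq = 0.000000; k2 = (1.472260, 1.250000, -1.182261, 0.000000)
  k3: at (p, q) = (0.286807, -0.968750), (dp/dtau, dq/dtau) = (1.470443, 1.250000); Gamma_ppp = 0.544532, Gamma_ppq = 0.000000, Gamma_pqq = 0.000000, Gamma_qpp = 0.000000, Gamma_qpq = 0.000000, Gamma_qqq = 0.000000; k3 = (1.470443, 1.250000, -1.177390, 0.000000)
  k4: at (p, q) = (0.323522, -0.937500), (dp/dtau, dq/dtau) = (1.441130, 1.250000); Gamma_ppp = 0.589174, Gamma_ppq = 0.000000, Gamma_pqq = 0.000000, Gamma_qpp = 0.000000, Gamma_qpq = 0.000000, Gamma_qqq = 0.000000; k4 = (1.441130, 1.250000, -1.223631, 0.000000)
  Y <- Y + (h/6)(k1 + 2k2 + 2k3 + k4): p = 0.3236, q = -0.9375, dp/dtau = 1.4412, dq/dtau = 1.2500
step 2:
  k1: at (p, q) = (0.323554, -0.937500), (dp/dtau, dq/dtau) = (1.441229, 1.250000); Gamma_ppp = 0.589211, Gamma_ppq = 0.000000, Gamma_pqq = 0.000000, Gamma_qpp = 0.000000, Gamma_qpq = 0.000000, Gamma_qqq = 0.000000; k1 = (1.441229, 1.250000, -1.223874, 0.000000)
  k2: at (p, q) = (0.359585, -0.906250), (dp/dtau, dq/dtau) = (1.410632, 1.250000); Gamma_ppp = 0.626732, Gamma_ppq = 0.000000, Gamma_pqq = 0.000000, Gamma_qpp = 0.000000, Gamma_qpq = 0.000000, Gamma_qqq = 0.000000; k2 = (1.410632, 1.250000, -1.247124, 0.000000)
  k3: at (p, q) = (0.358820, -0.906250), (dp/dtau, dq/dtau) = (1.410051, 1.250000); Gamma_ppp = 0.625999, Gamma_ppq = 0.000000, Gamma_pqq = 0.000000, Gamma_qpp = 0.000000, Gamma_qpq = 0.000000, Gamma_qqq = 0.000000; k3 = (1.410051, 1.250000, -1.244638, 0.000000)
  k4: at (p, q) = (0.394057, -0.875000), (dp/dtau, dq/dtau) = (1.378997, 1.250000); Gamma_ppp = 0.657062, Gamma_ppq = 0.000000, Gamma_pqq = 0.000000, Gamma_qpp = 0.000000, Gamma_qpq = 0.000000, Gamma_qqq = 0.000000; k4 = (1.378997, 1.250000, -1.249492, 0.000000)
  Y <- Y + (h/6)(k1 + 2k2 + 2k3 + k4): p = 0.3941, q = -0.8750, dp/dtau = 1.3791, dq/dtau = 1.2500
step 3:
  k1: at (p, q) = (0.394068, -0.875000), (dp/dtau, dq/dtau) = (1.379088, 1.250000); Gamma_ppp = 0.657071, Gamma_ppq = 0.000000, Gamma_pqq = 0.000000, Gamma_qpp = 0.000000, Gamma_qpq = 0.000000, Gamma_qqq = 0.000000; k1 = (1.379088, 1.250000, -1.249673, 0.000000)
  k2: at (p, q) = (0.428545, -0.843750), (dp/dtau, dq/dtau) = (1.347846, 1.250000); Gamma_ppp = 0.682293, Gamma_ppq = 0.000000, Gamma_pqq = 0.000000, Gamma_qpp = 0.000000, Gamma_qpq = 0.000000, Gamma_qqq = 0.000000; k2 = (1.347846, 1.250000, -1.239515, 0.000000)
  k3: at (p, q) = (0.427764, -0.843750), (dp/dtau, dq/dtau) = (1.348100, 1.250000); Gamma_ppp = 0.681775, Gamma_ppq = 0.000000, Gamma_pqq = 0.000000, Gamma_qpp = 0.000000, Gamma_qpq = 0.000000, Gamma_qqq = 0.000000; k3 = (1.348100, 1.250000, -1.239041, 0.000000)
  k4: at (p, q) = (0.461473, -0.812500), (dp/dtau, dq/dtau) = (1.317136, 1.250000); Gamma_ppp = 0.701965, Gamma_ppq = 0.000000, Gamma_pqq = 0.000000, Gamma_qpp = 0.000000, Gamma_qpq = 0.000000, Gamma_qqq = 0.000000; k4 = (1.317136, 1.250000, -1.217802, 0.000000)
  Y <- Y + (h/6)(k1 + 2k2 + 2k3 + k4): p = 0.4615, q = -0.8125, dp/dtau = 1.3172, dq/dtau = 1.2500


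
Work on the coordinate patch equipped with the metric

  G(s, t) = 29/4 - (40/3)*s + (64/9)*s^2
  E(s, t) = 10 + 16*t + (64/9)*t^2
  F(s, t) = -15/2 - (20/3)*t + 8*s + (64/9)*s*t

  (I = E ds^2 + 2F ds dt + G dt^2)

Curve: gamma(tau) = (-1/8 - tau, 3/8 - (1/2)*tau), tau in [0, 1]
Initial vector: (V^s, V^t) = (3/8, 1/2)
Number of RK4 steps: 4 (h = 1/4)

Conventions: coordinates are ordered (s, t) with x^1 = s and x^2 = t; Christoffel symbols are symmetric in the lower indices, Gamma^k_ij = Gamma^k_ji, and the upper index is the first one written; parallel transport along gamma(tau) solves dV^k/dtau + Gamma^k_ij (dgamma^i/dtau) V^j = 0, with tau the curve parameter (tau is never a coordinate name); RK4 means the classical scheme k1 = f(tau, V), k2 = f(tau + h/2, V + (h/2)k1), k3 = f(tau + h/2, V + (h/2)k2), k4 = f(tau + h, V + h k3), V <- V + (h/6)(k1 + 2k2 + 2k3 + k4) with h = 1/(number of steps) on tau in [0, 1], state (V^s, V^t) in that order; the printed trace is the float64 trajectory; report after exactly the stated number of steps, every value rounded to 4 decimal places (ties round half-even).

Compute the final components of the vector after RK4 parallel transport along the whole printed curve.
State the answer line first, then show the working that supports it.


Answer: V^s = 0.5687, V^t = 0.2709

gamma'(tau) = (-1, -1/2); f(tau, V)^k = -Gamma^k_ij(gamma(tau)) gamma'^i(tau) V^j; h = 1/4; intermediate values shown to 6 dp
curve data and Christoffel symbols at the stage parameters:
  tau = 0.000000: gamma = (-0.125000, 0.375000), gamma' = (-1.000000, -0.500000); Gamma_sss = 0.000000, Gamma_sst = 0.426193, Gamma_stt = 0.000000, Gamma_tss = 0.000000, Gamma_tst = -0.301887, Gamma_ttt = 0.000000
  tau = 0.125000: gamma = (-0.250000, 0.312500), gamma' = (-1.000000, -0.500000); Gamma_sss = 0.000000, Gamma_sst = 0.397408, Gamma_stt = 0.000000, Gamma_tss = 0.000000, Gamma_tst = -0.328294, Gamma_ttt = 0.000000
  tau = 0.250000: gamma = (-0.375000, 0.250000), gamma' = (-1.000000, -0.500000); Gamma_sss = 0.000000, Gamma_sst = 0.366285, Gamma_stt = 0.000000, Gamma_tss = 0.000000, Gamma_tst = -0.349636, Gamma_ttt = 0.000000
  tau = 0.375000: gamma = (-0.500000, 0.187500), gamma' = (-1.000000, -0.500000); Gamma_sss = 0.000000, Gamma_sst = 0.333996, Gamma_stt = 0.000000, Gamma_tss = 0.000000, Gamma_tst = -0.365805, Gamma_ttt = 0.000000
  tau = 0.500000: gamma = (-0.625000, 0.125000), gamma' = (-1.000000, -0.500000); Gamma_sss = 0.000000, Gamma_sst = 0.301602, Gamma_stt = 0.000000, Gamma_tss = 0.000000, Gamma_tst = -0.377003, Gamma_ttt = 0.000000
  tau = 0.625000: gamma = (-0.750000, 0.062500), gamma' = (-1.000000, -0.500000); Gamma_sss = 0.000000, Gamma_sst = 0.269982, Gamma_stt = 0.000000, Gamma_tss = 0.000000, Gamma_tst = -0.383659, Gamma_ttt = 0.000000
  tau = 0.750000: gamma = (-0.875000, 0.000000), gamma' = (-1.000000, -0.500000); Gamma_sss = 0.000000, Gamma_sst = 0.239800, Gamma_stt = 0.000000, Gamma_tss = 0.000000, Gamma_tst = -0.386345, Gamma_ttt = 0.000000
  tau = 0.875000: gamma = (-1.000000, -0.062500), gamma' = (-1.000000, -0.500000); Gamma_sss = 0.000000, Gamma_sst = 0.211509, Gamma_stt = 0.000000, Gamma_tss = 0.000000, Gamma_tst = -0.385692, Gamma_ttt = 0.000000
  tau = 1.000000: gamma = (-1.125000, -0.125000), gamma' = (-1.000000, -0.500000); Gamma_sss = 0.000000, Gamma_sst = 0.185373, Gamma_stt = 0.000000, Gamma_tss = 0.000000, Gamma_tst = -0.382332, Gamma_ttt = 0.000000
step 0: V^s = 0.3750, V^t = 0.5000
step 1: k1 = (0.293008, -0.207547), k2 = (0.270186, -0.223197), k3 = (0.268841, -0.222086), k4 = (0.243793, -0.232712); V <- V + (h/6)(k1 + 2k2 + 2k3 + k4): V^s = 0.4423, V^t = 0.4445
step 2: k1 = (0.243833, -0.232750), k2 = (0.217711, -0.238446), k3 = (0.216928, -0.237588), k4 = (0.191038, -0.238798); V <- V + (h/6)(k1 + 2k2 + 2k3 + k4): V^s = 0.4966, V^t = 0.3852
step 3: k1 = (0.191078, -0.238848), k2 = (0.166209, -0.236192), k3 = (0.165879, -0.235723), k4 = (0.142765, -0.230010); V <- V + (h/6)(k1 + 2k2 + 2k3 + k4): V^s = 0.5382, V^t = 0.3264
step 4: k1 = (0.142795, -0.230058), k2 = (0.121753, -0.222020), k3 = (0.121688, -0.221901), k4 = (0.102921, -0.212274); V <- V + (h/6)(k1 + 2k2 + 2k3 + k4): V^s = 0.5687, V^t = 0.2709


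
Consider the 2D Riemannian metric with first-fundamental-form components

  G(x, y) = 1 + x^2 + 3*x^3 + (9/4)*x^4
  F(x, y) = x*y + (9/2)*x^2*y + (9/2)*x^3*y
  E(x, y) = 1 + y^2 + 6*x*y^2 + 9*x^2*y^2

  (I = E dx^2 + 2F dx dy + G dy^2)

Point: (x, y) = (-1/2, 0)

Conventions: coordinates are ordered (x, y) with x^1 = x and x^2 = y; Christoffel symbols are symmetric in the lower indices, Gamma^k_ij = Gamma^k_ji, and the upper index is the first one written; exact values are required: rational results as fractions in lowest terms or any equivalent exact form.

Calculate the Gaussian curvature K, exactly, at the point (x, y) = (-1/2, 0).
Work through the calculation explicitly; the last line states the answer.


E = 1, F = 0, G = 65/64, EG - F^2 = 65/64 at the point
E_x = 0, E_y = 0, F_x = 0, F_y = 1/16, G_x = 1/8, G_y = 0
E_yy = 1/2, F_xy = -1/8, G_xx = -1/4
Compute both Brioschi determinants and normalise by (EG - F^2)^2.
M1 = [[-E_yy/2 + F_xy - G_xx/2, E_x/2, F_x - E_y/2], [F_y - G_x/2, E, F], [G_y/2, F, G]] = [[-1/4, 0, 0], [0, 1, 0], [0, 0, 65/64]]; det M1 = -65/256
M2 = [[0, E_y/2, G_x/2], [E_y/2, E, F], [G_x/2, F, G]] = [[0, 0, 1/16], [0, 1, 0], [1/16, 0, 65/64]]; det M2 = -1/256
det M1 - det M2 = -1/4; K = -1/4 / (65/64)^2 = -1024/4225

Answer: K = -1024/4225


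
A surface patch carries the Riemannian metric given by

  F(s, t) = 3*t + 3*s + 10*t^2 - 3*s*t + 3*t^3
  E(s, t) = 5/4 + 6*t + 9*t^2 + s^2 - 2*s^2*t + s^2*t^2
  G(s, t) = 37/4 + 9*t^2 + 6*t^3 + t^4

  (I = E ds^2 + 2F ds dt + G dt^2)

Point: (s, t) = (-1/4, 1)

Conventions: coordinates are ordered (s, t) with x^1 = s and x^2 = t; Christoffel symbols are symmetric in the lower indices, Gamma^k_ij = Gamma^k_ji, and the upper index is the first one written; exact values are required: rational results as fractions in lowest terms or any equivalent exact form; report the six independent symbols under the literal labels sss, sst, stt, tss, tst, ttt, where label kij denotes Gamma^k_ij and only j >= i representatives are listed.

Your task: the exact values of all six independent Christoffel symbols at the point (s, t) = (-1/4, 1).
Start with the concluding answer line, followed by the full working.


Answer: Gamma_sss = 1024/823, Gamma_sst = 1616/823, Gamma_stt = 8111/2469, Gamma_tss = -1040/823, Gamma_tst = -1024/823, Gamma_ttt = -3184/2469

E = 65/4, F = 16, G = 101/4 at the point
E_s = 0, E_t = 24, F_s = 0, F_t = 131/4, G_s = 0, G_t = 40
EG - F^2 = 2469/16;  g^inv = (16/2469) * [[101/4, -16], [-16, 65/4]]
first-kind symbols [ij,l] = (1/2)(d_i g_jl + d_j g_il - d_l g_ij): [ss,s] = E_s/2 = 0, [ss,t] = F_s - E_t/2 = -12, [st,s] = E_t/2 = 12, [st,t] = G_s/2 = 0, [tt,s] = F_t - G_s/2 = 131/4, [tt,t] = G_t/2 = 20
Gamma^s_ij = (G*[ij,s] - F*[ij,t])/(EG - F^2), Gamma^t_ij = (E*[ij,t] - F*[ij,s])/(EG - F^2)


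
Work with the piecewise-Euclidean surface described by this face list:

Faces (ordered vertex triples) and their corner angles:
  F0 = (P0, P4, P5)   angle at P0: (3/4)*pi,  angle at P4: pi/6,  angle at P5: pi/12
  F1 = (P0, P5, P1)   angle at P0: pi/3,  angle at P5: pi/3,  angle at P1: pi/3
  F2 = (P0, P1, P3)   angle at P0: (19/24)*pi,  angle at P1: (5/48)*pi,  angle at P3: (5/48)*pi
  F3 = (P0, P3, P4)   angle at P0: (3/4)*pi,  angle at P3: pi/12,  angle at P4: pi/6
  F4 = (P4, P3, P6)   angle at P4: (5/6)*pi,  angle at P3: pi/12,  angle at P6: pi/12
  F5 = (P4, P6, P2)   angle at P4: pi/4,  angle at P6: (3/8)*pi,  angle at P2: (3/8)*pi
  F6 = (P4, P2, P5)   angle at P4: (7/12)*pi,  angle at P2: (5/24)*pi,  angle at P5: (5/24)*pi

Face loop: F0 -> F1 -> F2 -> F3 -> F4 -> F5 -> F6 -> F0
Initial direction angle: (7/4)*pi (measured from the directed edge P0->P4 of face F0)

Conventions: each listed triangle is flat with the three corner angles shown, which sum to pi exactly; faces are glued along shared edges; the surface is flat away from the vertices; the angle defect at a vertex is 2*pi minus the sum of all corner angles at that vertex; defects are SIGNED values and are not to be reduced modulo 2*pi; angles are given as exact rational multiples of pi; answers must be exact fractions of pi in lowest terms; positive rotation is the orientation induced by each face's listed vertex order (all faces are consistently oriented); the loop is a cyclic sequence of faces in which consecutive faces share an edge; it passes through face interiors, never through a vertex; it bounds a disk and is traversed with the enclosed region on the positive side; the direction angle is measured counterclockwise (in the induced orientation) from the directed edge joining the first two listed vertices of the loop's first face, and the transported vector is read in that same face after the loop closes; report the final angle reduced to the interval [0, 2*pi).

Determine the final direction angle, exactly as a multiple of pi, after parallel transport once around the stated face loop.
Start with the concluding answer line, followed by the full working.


Answer: final direction angle = (9/8)*pi

enclosed vertex P0: corner angles sum to (21/8)*pi, defect = 2*pi - (21/8)*pi = (-5/8)*pi
enclosed vertex P4: corner angles sum to 2*pi, defect = 2*pi - 2*pi = 0
by Gauss-Bonnet the loop rotates the vector by the enclosed defect sum (positive orientation, mod 2*pi)
final angle = (7/4)*pi - (5/8)*pi = (9/8)*pi (mod 2*pi)


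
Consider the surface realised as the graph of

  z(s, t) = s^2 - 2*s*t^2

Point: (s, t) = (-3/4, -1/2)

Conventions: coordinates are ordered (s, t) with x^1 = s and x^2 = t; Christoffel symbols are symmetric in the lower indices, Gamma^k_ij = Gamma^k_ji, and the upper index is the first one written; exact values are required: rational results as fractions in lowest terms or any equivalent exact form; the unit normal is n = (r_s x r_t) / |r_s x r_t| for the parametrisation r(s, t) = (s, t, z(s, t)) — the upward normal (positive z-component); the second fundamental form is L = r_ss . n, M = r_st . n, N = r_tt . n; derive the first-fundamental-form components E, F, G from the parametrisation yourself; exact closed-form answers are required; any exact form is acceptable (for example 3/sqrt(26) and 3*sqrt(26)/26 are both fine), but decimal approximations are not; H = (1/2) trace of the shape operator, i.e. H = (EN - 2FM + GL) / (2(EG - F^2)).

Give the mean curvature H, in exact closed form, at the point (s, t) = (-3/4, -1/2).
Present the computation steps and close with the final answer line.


z_s = -2, z_t = -3/2, z_ss = 2, z_st = 2, z_tt = 3
E = 5, F = 3, G = 13/4; answer radicand W^2 = 29/4
unnormalised second-form numerators: l = 2, m = 2, n = 3; L = l/sqrt(29/4), and similarly M = m/sqrt(W^2), N = n/sqrt(W^2)
H = (E*n - 2*F*m + G*l) / (2*(EG - F^2)*sqrt(W^2)); E*n - 2*F*m + G*l = 19/2, EG - F^2 = 29/4, so H = (19/29)/sqrt(29/4)

Answer: H = 38*sqrt(29)/841


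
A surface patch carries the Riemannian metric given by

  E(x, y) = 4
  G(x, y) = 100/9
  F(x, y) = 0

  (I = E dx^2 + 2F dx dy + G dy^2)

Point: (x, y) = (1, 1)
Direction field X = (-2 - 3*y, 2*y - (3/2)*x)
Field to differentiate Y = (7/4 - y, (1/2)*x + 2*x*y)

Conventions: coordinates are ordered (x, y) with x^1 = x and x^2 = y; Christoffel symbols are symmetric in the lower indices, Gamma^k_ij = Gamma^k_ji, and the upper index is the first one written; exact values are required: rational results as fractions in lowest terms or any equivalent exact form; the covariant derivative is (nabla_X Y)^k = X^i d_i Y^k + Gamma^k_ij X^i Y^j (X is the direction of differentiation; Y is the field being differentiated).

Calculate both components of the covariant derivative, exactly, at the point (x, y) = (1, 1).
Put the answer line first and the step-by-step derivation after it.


Answer: (nabla_X Y)^x = -1/2, (nabla_X Y)^y = -23/2

E = 4, F = 0, G = 100/9 at the point
E_x = 0, E_y = 0, F_x = 0, F_y = 0, G_x = 0, G_y = 0
EG - F^2 = 400/9;  g^inv = (9/400) * [[100/9, 0], [0, 4]]
first-kind symbols [ij,l] = (1/2)(d_i g_jl + d_j g_il - d_l g_ij): [xx,x] = E_x/2 = 0, [xx,y] = F_x - E_y/2 = 0, [xy,x] = E_y/2 = 0, [xy,y] = G_x/2 = 0, [yy,x] = F_y - G_x/2 = 0, [yy,y] = G_y/2 = 0
Gamma^x_ij = (G*[ij,x] - F*[ij,y])/(EG - F^2), Gamma^y_ij = (E*[ij,y] - F*[ij,x])/(EG - F^2)
Gamma_xxx = 0, Gamma_xxy = 0, Gamma_xyy = 0, Gamma_yxx = 0, Gamma_yxy = 0, Gamma_yyy = 0
X = (-5, 1/2), Y = (3/4, 5/2) at the point


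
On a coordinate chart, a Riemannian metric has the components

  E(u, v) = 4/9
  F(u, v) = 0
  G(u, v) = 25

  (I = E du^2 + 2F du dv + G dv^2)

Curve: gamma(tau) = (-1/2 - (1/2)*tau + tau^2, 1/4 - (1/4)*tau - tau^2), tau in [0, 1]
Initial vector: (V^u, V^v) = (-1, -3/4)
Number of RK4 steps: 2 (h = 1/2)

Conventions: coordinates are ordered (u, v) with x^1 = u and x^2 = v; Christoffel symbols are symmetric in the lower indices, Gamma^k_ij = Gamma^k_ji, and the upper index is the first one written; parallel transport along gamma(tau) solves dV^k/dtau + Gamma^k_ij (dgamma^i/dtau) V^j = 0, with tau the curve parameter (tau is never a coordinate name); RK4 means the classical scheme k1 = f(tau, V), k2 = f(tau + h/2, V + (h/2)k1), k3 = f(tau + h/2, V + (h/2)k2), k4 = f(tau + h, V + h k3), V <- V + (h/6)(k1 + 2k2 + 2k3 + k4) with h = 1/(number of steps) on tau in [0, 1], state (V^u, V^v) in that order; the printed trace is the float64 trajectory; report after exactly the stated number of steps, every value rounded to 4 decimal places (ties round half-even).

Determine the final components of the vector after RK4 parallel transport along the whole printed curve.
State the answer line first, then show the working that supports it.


Answer: V^u = -1.0000, V^v = -0.7500

gamma'(tau) = (-1/2 + 2*tau, -1/4 - 2*tau); f(tau, V)^k = -Gamma^k_ij(gamma(tau)) gamma'^i(tau) V^j; h = 1/2; intermediate values shown to 6 dp
curve data and Christoffel symbols at the stage parameters:
  tau = 0.000000: gamma = (-0.500000, 0.250000), gamma' = (-0.500000, -0.250000); Gamma_uuu = 0.000000, Gamma_uuv = 0.000000, Gamma_uvv = 0.000000, Gamma_vuu = 0.000000, Gamma_vuv = 0.000000, Gamma_vvv = 0.000000
  tau = 0.250000: gamma = (-0.562500, 0.125000), gamma' = (0.000000, -0.750000); Gamma_uuu = 0.000000, Gamma_uuv = 0.000000, Gamma_uvv = 0.000000, Gamma_vuu = 0.000000, Gamma_vuv = 0.000000, Gamma_vvv = 0.000000
  tau = 0.500000: gamma = (-0.500000, -0.125000), gamma' = (0.500000, -1.250000); Gamma_uuu = 0.000000, Gamma_uuv = 0.000000, Gamma_uvv = 0.000000, Gamma_vuu = 0.000000, Gamma_vuv = 0.000000, Gamma_vvv = 0.000000
  tau = 0.750000: gamma = (-0.312500, -0.500000), gamma' = (1.000000, -1.750000); Gamma_uuu = 0.000000, Gamma_uuv = 0.000000, Gamma_uvv = 0.000000, Gamma_vuu = 0.000000, Gamma_vuv = 0.000000, Gamma_vvv = 0.000000
  tau = 1.000000: gamma = (0.000000, -1.000000), gamma' = (1.500000, -2.250000); Gamma_uuu = 0.000000, Gamma_uuv = 0.000000, Gamma_uvv = 0.000000, Gamma_vuu = 0.000000, Gamma_vuv = 0.000000, Gamma_vvv = 0.000000
step 0: V^u = -1.0000, V^v = -0.7500
step 1: k1 = (0.000000, 0.000000), k2 = (0.000000, 0.000000), k3 = (0.000000, 0.000000), k4 = (0.000000, 0.000000); V <- V + (h/6)(k1 + 2k2 + 2k3 + k4): V^u = -1.0000, V^v = -0.7500
step 2: k1 = (0.000000, 0.000000), k2 = (0.000000, 0.000000), k3 = (0.000000, 0.000000), k4 = (0.000000, 0.000000); V <- V + (h/6)(k1 + 2k2 + 2k3 + k4): V^u = -1.0000, V^v = -0.7500
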